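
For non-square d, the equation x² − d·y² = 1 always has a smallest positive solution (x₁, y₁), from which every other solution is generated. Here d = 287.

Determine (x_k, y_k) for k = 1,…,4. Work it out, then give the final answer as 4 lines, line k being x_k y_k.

√287 → a₀=16, period (1,15,1,32); ℓ=4 even so k=3
a_0=16:  p_0=16·1+0=16,  q_0=16·0+1=1
a_1=1:  p_1=1·16+1=17,  q_1=1·1+0=1
a_2=15:  p_2=15·17+16=271,  q_2=15·1+1=16
a_3=1:  p_3=1·271+17=288,  q_3=1·16+1=17
→ (288, 17).  Check: 288²=82944, 287·17²=82943, difference 1.
(288+17√287)^2 = 165887 + 9792√287
(288+17√287)^3 = 95550624 + 5640175√287
(288+17√287)^4 = 55036993537 + 3248731008√287

288 17
165887 9792
95550624 5640175
55036993537 3248731008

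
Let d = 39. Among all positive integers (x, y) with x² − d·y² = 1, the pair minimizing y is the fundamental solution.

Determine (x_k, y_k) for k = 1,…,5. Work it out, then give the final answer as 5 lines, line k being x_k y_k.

√39 = [6; 4,12, …], period ℓ=2 (even) → k=1
i=0: a=6 ⇒ p=6, q=1
i=1: a=4 ⇒ p=25, q=4
fundamental: x₁=25, y₁=4  (since 625 − 39·16 = 1)
n=2: (25,4)∘(25,4) = (25·25+39·4·4, 25·4+4·25) = (1249,200)
n=3: (1249,200)∘(25,4) = (25·1249+39·4·200, 25·200+4·1249) = (62425,9996)
n=4: (62425,9996)∘(25,4) = (25·62425+39·4·9996, 25·9996+4·62425) = (3120001,499600)
n=5: (3120001,499600)∘(25,4) = (25·3120001+39·4·499600, 25·499600+4·3120001) = (155937625,24970004)

25 4
1249 200
62425 9996
3120001 499600
155937625 24970004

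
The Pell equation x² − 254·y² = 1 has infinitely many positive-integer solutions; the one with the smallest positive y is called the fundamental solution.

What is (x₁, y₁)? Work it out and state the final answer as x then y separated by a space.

√254 = [15; 1,14,1,30, …], period ℓ=4 (even) → k=3
i=0: a=15 ⇒ p=15, q=1
…
i=2: a=14 ⇒ p=239, q=15
i=3: a=1 ⇒ p=255, q=16
fundamental: x₁=255, y₁=16  (since 65025 − 254·256 = 1)

255 16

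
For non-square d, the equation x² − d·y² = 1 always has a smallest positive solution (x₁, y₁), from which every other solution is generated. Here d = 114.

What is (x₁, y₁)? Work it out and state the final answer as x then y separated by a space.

[10; 1,2,10,2,1,20] for √114; ℓ=6 ⇒ convergent index 5
step 0: (10, 1)  from 10·(1,0) + (0,1)
…
step 4: (694, 65)  from 2·(331,31) + (32,3)
step 5: (1025, 96)  from 1·(694,65) + (331,31)
→ (1025, 96).  Check: 1025²=1050625, 114·96²=1050624, difference 1.

1025 96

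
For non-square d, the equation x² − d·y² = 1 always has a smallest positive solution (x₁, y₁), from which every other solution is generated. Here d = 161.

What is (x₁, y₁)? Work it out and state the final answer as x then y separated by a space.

11775 928

√161 = [12; 1,2,4,1,2,1,4,2,1,24, …], period ℓ=10 (even) → k=9
i=0: a=12 ⇒ p=12, q=1
…
i=3: a=4 ⇒ p=165, q=13
…
i=8: a=2 ⇒ p=8108, q=639
i=9: a=1 ⇒ p=11775, q=928
fundamental: x₁=11775, y₁=928  (since 138650625 − 161·861184 = 1)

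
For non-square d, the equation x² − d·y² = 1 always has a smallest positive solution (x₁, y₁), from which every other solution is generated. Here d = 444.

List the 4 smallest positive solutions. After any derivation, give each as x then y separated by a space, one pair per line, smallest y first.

295 14
174049 8260
102688615 4873386
60586108801 2875289480

√444 → a₀=21, period (14,42); ℓ=2 even so k=1
k=0  a_k=21  p_k/q_k = 21/1
k=1  a_k=14  p_k/q_k = 295/14
fundamental: x₁=295, y₁=14  (since 87025 − 444·196 = 1)
k=2:  x_2 = 295·295+444·14·14 = 174049,  y_2 = 295·14+14·295 = 8260
k=3:  x_3 = 295·174049+444·14·8260 = 102688615,  y_3 = 295·8260+14·174049 = 4873386
k=4:  x_4 = 295·102688615+444·14·4873386 = 60586108801,  y_4 = 295·4873386+14·102688615 = 2875289480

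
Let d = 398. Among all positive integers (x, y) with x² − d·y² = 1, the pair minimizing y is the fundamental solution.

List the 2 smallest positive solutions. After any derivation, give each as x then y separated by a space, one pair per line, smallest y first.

[19; 1,18,1,38] for √398; ℓ=4 ⇒ convergent index 3
a_0=19:  p_0=19·1+0=19,  q_0=19·0+1=1
…
a_2=18:  p_2=18·20+19=379,  q_2=18·1+1=19
a_3=1:  p_3=1·379+20=399,  q_3=1·19+1=20
fundamental: x₁=399, y₁=20  (since 159201 − 398·400 = 1)
(399+20√398)^2 = 318401 + 15960√398

399 20
318401 15960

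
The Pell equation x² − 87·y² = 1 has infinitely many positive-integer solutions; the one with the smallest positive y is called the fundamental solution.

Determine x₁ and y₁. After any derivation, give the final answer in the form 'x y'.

d=87: √d = [9; 3,18] (ℓ=2, even), read p_1/q_1
i=0: a=9 ⇒ p=9, q=1
i=1: a=3 ⇒ p=28, q=3
(x₁, y₁) = (28, 3);  28² − 87·3² = 1 ✓

28 3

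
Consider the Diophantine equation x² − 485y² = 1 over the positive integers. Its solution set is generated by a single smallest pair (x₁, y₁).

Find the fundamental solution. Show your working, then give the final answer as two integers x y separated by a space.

969 44

√485 = [22; 44, …], period ℓ=1 (odd) → k=1
a_0=22:  p_0=22·1+0=22,  q_0=22·0+1=1
a_1=44:  p_1=44·22+1=969,  q_1=44·1+0=44
(x₁, y₁) = (969, 44);  969² − 485·44² = 1 ✓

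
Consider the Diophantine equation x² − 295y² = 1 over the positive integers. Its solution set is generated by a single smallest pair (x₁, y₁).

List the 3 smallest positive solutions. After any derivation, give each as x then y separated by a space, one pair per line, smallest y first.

2024999 117900
8201241900001 477494764200
33215013292518224999 1933852840020353700

[17; 5,1,2,3,2,6,2,3,2,1,5,34] for √295; ℓ=12 ⇒ convergent index 11
step 0: (17, 1)  from 17·(1,0) + (0,1)
step 1: (86, 5)  from 5·(17,1) + (1,0)
step 2: (103, 6)  from 1·(86,5) + (17,1)
step 3: (292, 17)  from 2·(103,6) + (86,5)
step 4: (979, 57)  from 3·(292,17) + (103,6)
…
step 7: (31208, 1817)  from 2·(14479,843) + (2250,131)
…
step 9: (247414, 14405)  from 2·(108103,6294) + (31208,1817)
step 10: (355517, 20699)  from 1·(247414,14405) + (108103,6294)
step 11: (2024999, 117900)  from 5·(355517,20699) + (247414,14405)
→ (2024999, 117900).  Check: 2024999²=4100620950001, 295·117900²=4100620950000, difference 1.
(2024999+117900√295)^2 = 8201241900001 + 477494764200√295
(2024999+117900√295)^3 = 33215013292518224999 + 1933852840020353700√295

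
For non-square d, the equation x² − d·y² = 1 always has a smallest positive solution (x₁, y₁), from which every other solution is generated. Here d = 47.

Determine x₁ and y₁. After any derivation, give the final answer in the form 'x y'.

48 7

√47 → a₀=6, period (1,5,1,12); ℓ=4 even so k=3
i=0: a=6 ⇒ p=6, q=1
i=1: a=1 ⇒ p=7, q=1
i=2: a=5 ⇒ p=41, q=6
i=3: a=1 ⇒ p=48, q=7
fundamental: x₁=48, y₁=7  (since 2304 − 47·49 = 1)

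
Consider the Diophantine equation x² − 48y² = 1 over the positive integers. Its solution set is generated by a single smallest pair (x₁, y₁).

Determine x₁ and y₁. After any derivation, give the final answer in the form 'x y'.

7 1

[6; 1,12] for √48; ℓ=2 ⇒ convergent index 1
k=0  a_k=6  p_k/q_k = 6/1
k=1  a_k=1  p_k/q_k = 7/1
(x₁, y₁) = (7, 1);  7² − 48·1² = 1 ✓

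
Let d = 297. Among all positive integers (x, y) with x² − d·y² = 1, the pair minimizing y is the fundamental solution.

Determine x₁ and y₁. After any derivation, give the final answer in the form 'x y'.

48599 2820

√297 → a₀=17, period (4,3,1,1,2,1,1,3,4,34); ℓ=10 even so k=9
k=0  a_k=17  p_k/q_k = 17/1
…
k=2  a_k=3  p_k/q_k = 224/13
…
k=5  a_k=2  p_k/q_k = 1327/77
k=6  a_k=1  p_k/q_k = 1844/107
k=7  a_k=1  p_k/q_k = 3171/184
k=8  a_k=3  p_k/q_k = 11357/659
k=9  a_k=4  p_k/q_k = 48599/2820
→ (48599, 2820).  Check: 48599²=2361862801, 297·2820²=2361862800, difference 1.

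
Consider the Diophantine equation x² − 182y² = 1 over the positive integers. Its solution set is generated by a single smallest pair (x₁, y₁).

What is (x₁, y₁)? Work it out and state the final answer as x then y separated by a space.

27 2

√182 = [13; 2,26, …], period ℓ=2 (even) → k=1
a_0=13:  p_0=13·1+0=13,  q_0=13·0+1=1
a_1=2:  p_1=2·13+1=27,  q_1=2·1+0=2
→ (27, 2).  Check: 27²=729, 182·2²=728, difference 1.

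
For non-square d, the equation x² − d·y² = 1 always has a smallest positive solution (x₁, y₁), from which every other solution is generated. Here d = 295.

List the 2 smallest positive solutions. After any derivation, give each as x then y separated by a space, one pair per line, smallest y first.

2024999 117900
8201241900001 477494764200

d=295: √d = [17; 5,1,2,3,2,6,2,3,2,1,5,34] (ℓ=12, even), read p_11/q_11
a_0=17:  p_0=17·1+0=17,  q_0=17·0+1=1
a_1=5:  p_1=5·17+1=86,  q_1=5·1+0=5
a_2=1:  p_2=1·86+17=103,  q_2=1·5+1=6
a_3=2:  p_3=2·103+86=292,  q_3=2·6+5=17
a_4=3:  p_4=3·292+103=979,  q_4=3·17+6=57
…
a_6=6:  p_6=6·2250+979=14479,  q_6=6·131+57=843
a_7=2:  p_7=2·14479+2250=31208,  q_7=2·843+131=1817
…
a_10=1:  p_10=1·247414+108103=355517,  q_10=1·14405+6294=20699
a_11=5:  p_11=5·355517+247414=2024999,  q_11=5·20699+14405=117900
→ (2024999, 117900).  Check: 2024999²=4100620950001, 295·117900²=4100620950000, difference 1.
(x_2, y_2) = (2024999·2024999 + 295·117900·117900, 2024999·117900 + 117900·2024999) = (8201241900001, 477494764200)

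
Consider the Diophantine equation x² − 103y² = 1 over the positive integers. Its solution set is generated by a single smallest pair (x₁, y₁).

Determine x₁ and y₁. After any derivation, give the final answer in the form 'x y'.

√103 = [10; 6,1,2,1,1,9,1,1,2,1,6,20, …], period ℓ=12 (even) → k=11
step 0: (10, 1)  from 10·(1,0) + (0,1)
step 1: (61, 6)  from 6·(10,1) + (1,0)
step 2: (71, 7)  from 1·(61,6) + (10,1)
…
step 4: (274, 27)  from 1·(203,20) + (71,7)
step 5: (477, 47)  from 1·(274,27) + (203,20)
…
step 8: (9611, 947)  from 1·(5044,497) + (4567,450)
step 9: (24266, 2391)  from 2·(9611,947) + (5044,497)
step 10: (33877, 3338)  from 1·(24266,2391) + (9611,947)
step 11: (227528, 22419)  from 6·(33877,3338) + (24266,2391)
(x₁, y₁) = (227528, 22419);  227528² − 103·22419² = 1 ✓

227528 22419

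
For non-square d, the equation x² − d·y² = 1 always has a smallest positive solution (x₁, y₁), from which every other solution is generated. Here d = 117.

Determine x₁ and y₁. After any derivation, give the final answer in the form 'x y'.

[10; 1,4,2,4,1,20] for √117; ℓ=6 ⇒ convergent index 5
a_0=10:  p_0=10·1+0=10,  q_0=10·0+1=1
…
a_3=2:  p_3=2·54+11=119,  q_3=2·5+1=11
a_4=4:  p_4=4·119+54=530,  q_4=4·11+5=49
a_5=1:  p_5=1·530+119=649,  q_5=1·49+11=60
fundamental: x₁=649, y₁=60  (since 421201 − 117·3600 = 1)

649 60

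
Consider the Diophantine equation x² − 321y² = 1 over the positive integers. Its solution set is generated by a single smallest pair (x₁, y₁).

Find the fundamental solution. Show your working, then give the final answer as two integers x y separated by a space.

215 12

d=321: √d = [17; 1,10,1,34] (ℓ=4, even), read p_3/q_3
step 0: (17, 1)  from 17·(1,0) + (0,1)
step 1: (18, 1)  from 1·(17,1) + (1,0)
step 2: (197, 11)  from 10·(18,1) + (17,1)
step 3: (215, 12)  from 1·(197,11) + (18,1)
fundamental: x₁=215, y₁=12  (since 46225 − 321·144 = 1)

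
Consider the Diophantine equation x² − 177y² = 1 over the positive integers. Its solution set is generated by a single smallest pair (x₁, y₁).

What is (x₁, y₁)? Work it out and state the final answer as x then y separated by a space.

62423 4692

d=177: √d = [13; 3,3,2,8,2,3,3,26] (ℓ=8, even), read p_7/q_7
step 0: (13, 1)  from 13·(1,0) + (0,1)
…
step 5: (5468, 411)  from 2·(2581,194) + (306,23)
step 6: (18985, 1427)  from 3·(5468,411) + (2581,194)
step 7: (62423, 4692)  from 3·(18985,1427) + (5468,411)
→ (62423, 4692).  Check: 62423²=3896630929, 177·4692²=3896630928, difference 1.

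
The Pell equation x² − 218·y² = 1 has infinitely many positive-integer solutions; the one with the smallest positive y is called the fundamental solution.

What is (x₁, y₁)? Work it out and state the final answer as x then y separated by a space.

[14; 1,3,3,1,28] for √218; ℓ=5 ⇒ convergent index 9
step 0: (14, 1)  from 14·(1,0) + (0,1)
step 1: (15, 1)  from 1·(14,1) + (1,0)
step 2: (59, 4)  from 3·(15,1) + (14,1)
…
step 5: (7220, 489)  from 28·(251,17) + (192,13)
…
step 7: (29633, 2007)  from 3·(7471,506) + (7220,489)
step 8: (96370, 6527)  from 3·(29633,2007) + (7471,506)
step 9: (126003, 8534)  from 1·(96370,6527) + (29633,2007)
→ (126003, 8534).  Check: 126003²=15876756009, 218·8534²=15876756008, difference 1.

126003 8534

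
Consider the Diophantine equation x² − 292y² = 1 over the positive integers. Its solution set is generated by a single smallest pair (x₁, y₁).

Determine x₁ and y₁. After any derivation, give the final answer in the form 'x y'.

2281249 133500

√292 → a₀=17, period (11,2,1,3,8,3,1,2,11,34); ℓ=10 even so k=9
i=0: a=17 ⇒ p=17, q=1
i=1: a=11 ⇒ p=188, q=11
i=2: a=2 ⇒ p=393, q=23
i=3: a=1 ⇒ p=581, q=34
i=4: a=3 ⇒ p=2136, q=125
i=5: a=8 ⇒ p=17669, q=1034
i=6: a=3 ⇒ p=55143, q=3227
…
i=8: a=2 ⇒ p=200767, q=11749
i=9: a=11 ⇒ p=2281249, q=133500
fundamental: x₁=2281249, y₁=133500  (since 5204097000001 − 292·17822250000 = 1)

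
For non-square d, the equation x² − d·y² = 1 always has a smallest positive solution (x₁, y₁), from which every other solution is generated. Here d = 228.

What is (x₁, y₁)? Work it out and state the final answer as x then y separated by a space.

151 10

√228 = [15; 10,30, …], period ℓ=2 (even) → k=1
step 0: (15, 1)  from 15·(1,0) + (0,1)
step 1: (151, 10)  from 10·(15,1) + (1,0)
fundamental: x₁=151, y₁=10  (since 22801 − 228·100 = 1)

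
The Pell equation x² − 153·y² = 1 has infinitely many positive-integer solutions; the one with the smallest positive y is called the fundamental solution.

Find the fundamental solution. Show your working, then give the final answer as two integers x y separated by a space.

2177 176

√153 = [12; 2,1,2,2,2,1,2,24, …], period ℓ=8 (even) → k=7
i=0: a=12 ⇒ p=12, q=1
…
i=2: a=1 ⇒ p=37, q=3
…
i=4: a=2 ⇒ p=235, q=19
…
i=6: a=1 ⇒ p=804, q=65
i=7: a=2 ⇒ p=2177, q=176
→ (2177, 176).  Check: 2177²=4739329, 153·176²=4739328, difference 1.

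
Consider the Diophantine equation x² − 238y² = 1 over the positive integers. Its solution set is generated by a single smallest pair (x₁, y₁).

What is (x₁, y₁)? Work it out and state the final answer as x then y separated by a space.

11663 756

√238 → a₀=15, period (2,2,1,14,1,2,2,30); ℓ=8 even so k=7
step 0: (15, 1)  from 15·(1,0) + (0,1)
step 1: (31, 2)  from 2·(15,1) + (1,0)
…
step 4: (1589, 103)  from 14·(108,7) + (77,5)
step 5: (1697, 110)  from 1·(1589,103) + (108,7)
step 6: (4983, 323)  from 2·(1697,110) + (1589,103)
step 7: (11663, 756)  from 2·(4983,323) + (1697,110)
(x₁, y₁) = (11663, 756);  11663² − 238·756² = 1 ✓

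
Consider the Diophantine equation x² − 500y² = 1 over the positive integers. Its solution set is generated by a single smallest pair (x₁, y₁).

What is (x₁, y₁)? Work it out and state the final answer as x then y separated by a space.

[22; 2,1,3,2,1,…,1,2,44] for √500; ℓ=14 ⇒ convergent index 13
k=0  a_k=22  p_k/q_k = 22/1
…
k=7  a_k=10  p_k/q_k = 14445/646
…
k=12  a_k=1  p_k/q_k = 335522/15005
k=13  a_k=2  p_k/q_k = 930249/41602
(x₁, y₁) = (930249, 41602);  930249² − 500·41602² = 1 ✓

930249 41602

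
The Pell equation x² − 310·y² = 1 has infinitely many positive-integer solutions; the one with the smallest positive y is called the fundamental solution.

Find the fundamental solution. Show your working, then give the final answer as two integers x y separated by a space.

848719 48204

[17; 1,1,1,1,5,…,1,1,34] for √310; ℓ=16 ⇒ convergent index 15
k=0  a_k=17  p_k/q_k = 17/1
k=1  a_k=1  p_k/q_k = 18/1
k=2  a_k=1  p_k/q_k = 35/2
k=3  a_k=1  p_k/q_k = 53/3
k=4  a_k=1  p_k/q_k = 88/5
…
k=6  a_k=3  p_k/q_k = 1567/89
k=7  a_k=1  p_k/q_k = 2060/117
…
k=13  a_k=1  p_k/q_k = 333702/18953
k=14  a_k=1  p_k/q_k = 515017/29251
k=15  a_k=1  p_k/q_k = 848719/48204
fundamental: x₁=848719, y₁=48204  (since 720323940961 − 310·2323625616 = 1)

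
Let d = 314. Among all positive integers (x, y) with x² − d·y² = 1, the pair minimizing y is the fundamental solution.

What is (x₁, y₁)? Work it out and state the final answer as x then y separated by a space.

√314 = [17; 1,2,1,1,2,1,34, …], period ℓ=7 (odd) → k=13
a_0=17:  p_0=17·1+0=17,  q_0=17·0+1=1
…
a_2=2:  p_2=2·18+17=53,  q_2=2·1+1=3
a_3=1:  p_3=1·53+18=71,  q_3=1·3+1=4
a_4=1:  p_4=1·71+53=124,  q_4=1·4+3=7
a_5=2:  p_5=2·124+71=319,  q_5=2·7+4=18
a_6=1:  p_6=1·319+124=443,  q_6=1·18+7=25
a_7=34:  p_7=34·443+319=15381,  q_7=34·25+18=868
a_8=1:  p_8=1·15381+443=15824,  q_8=1·868+25=893
a_9=2:  p_9=2·15824+15381=47029,  q_9=2·893+868=2654
a_10=1:  p_10=1·47029+15824=62853,  q_10=1·2654+893=3547
a_11=1:  p_11=1·62853+47029=109882,  q_11=1·3547+2654=6201
a_12=2:  p_12=2·109882+62853=282617,  q_12=2·6201+3547=15949
a_13=1:  p_13=1·282617+109882=392499,  q_13=1·15949+6201=22150
(x₁, y₁) = (392499, 22150);  392499² − 314·22150² = 1 ✓

392499 22150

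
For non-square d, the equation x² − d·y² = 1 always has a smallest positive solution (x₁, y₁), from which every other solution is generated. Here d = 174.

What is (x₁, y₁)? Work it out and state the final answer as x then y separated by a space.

1451 110

√174 = [13; 5,4,5,26, …], period ℓ=4 (even) → k=3
a_0=13:  p_0=13·1+0=13,  q_0=13·0+1=1
…
a_2=4:  p_2=4·66+13=277,  q_2=4·5+1=21
a_3=5:  p_3=5·277+66=1451,  q_3=5·21+5=110
fundamental: x₁=1451, y₁=110  (since 2105401 − 174·12100 = 1)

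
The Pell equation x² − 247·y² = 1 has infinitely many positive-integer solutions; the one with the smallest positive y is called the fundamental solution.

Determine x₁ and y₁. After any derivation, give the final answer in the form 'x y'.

[15; 1,2,1,1,9,1,9,1,1,2,1,30] for √247; ℓ=12 ⇒ convergent index 11
step 0: (15, 1)  from 15·(1,0) + (0,1)
step 1: (16, 1)  from 1·(15,1) + (1,0)
step 2: (47, 3)  from 2·(16,1) + (15,1)
step 3: (63, 4)  from 1·(47,3) + (16,1)
step 4: (110, 7)  from 1·(63,4) + (47,3)
step 5: (1053, 67)  from 9·(110,7) + (63,4)
…
step 9: (24203, 1540)  from 1·(12683,807) + (11520,733)
step 10: (61089, 3887)  from 2·(24203,1540) + (12683,807)
step 11: (85292, 5427)  from 1·(61089,3887) + (24203,1540)
→ (85292, 5427).  Check: 85292²=7274725264, 247·5427²=7274725263, difference 1.

85292 5427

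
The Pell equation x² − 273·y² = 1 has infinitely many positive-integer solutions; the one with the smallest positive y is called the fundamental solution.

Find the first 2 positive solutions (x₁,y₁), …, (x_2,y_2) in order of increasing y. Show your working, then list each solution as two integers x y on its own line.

727 44
1057057 63976

√273 → a₀=16, period (1,1,10,1,1,32); ℓ=6 even so k=5
k=0  a_k=16  p_k/q_k = 16/1
k=1  a_k=1  p_k/q_k = 17/1
k=2  a_k=1  p_k/q_k = 33/2
k=3  a_k=10  p_k/q_k = 347/21
k=4  a_k=1  p_k/q_k = 380/23
k=5  a_k=1  p_k/q_k = 727/44
→ (727, 44).  Check: 727²=528529, 273·44²=528528, difference 1.
n=2: (727,44)∘(727,44) = (727·727+273·44·44, 727·44+44·727) = (1057057,63976)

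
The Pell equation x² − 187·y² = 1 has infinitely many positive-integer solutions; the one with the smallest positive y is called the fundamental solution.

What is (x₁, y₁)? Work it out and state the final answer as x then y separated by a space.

1682 123

d=187: √d = [13; 1,2,13,2,1,26] (ℓ=6, even), read p_5/q_5
k=0  a_k=13  p_k/q_k = 13/1
k=1  a_k=1  p_k/q_k = 14/1
…
k=3  a_k=13  p_k/q_k = 547/40
k=4  a_k=2  p_k/q_k = 1135/83
k=5  a_k=1  p_k/q_k = 1682/123
→ (1682, 123).  Check: 1682²=2829124, 187·123²=2829123, difference 1.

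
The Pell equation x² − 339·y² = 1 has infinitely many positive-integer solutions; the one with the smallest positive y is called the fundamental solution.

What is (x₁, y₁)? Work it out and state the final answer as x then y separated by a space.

97970 5321

d=339: √d = [18; 2,2,2,1,17,1,2,2,2,36] (ℓ=10, even), read p_9/q_9
k=0  a_k=18  p_k/q_k = 18/1
k=1  a_k=2  p_k/q_k = 37/2
k=2  a_k=2  p_k/q_k = 92/5
k=3  a_k=2  p_k/q_k = 221/12
…
k=5  a_k=17  p_k/q_k = 5542/301
k=6  a_k=1  p_k/q_k = 5855/318
k=7  a_k=2  p_k/q_k = 17252/937
k=8  a_k=2  p_k/q_k = 40359/2192
k=9  a_k=2  p_k/q_k = 97970/5321
→ (97970, 5321).  Check: 97970²=9598120900, 339·5321²=9598120899, difference 1.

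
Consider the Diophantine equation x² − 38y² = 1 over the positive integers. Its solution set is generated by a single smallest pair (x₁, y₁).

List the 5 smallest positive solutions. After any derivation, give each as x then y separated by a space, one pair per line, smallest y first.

d=38: √d = [6; 6,12] (ℓ=2, even), read p_1/q_1
step 0: (6, 1)  from 6·(1,0) + (0,1)
step 1: (37, 6)  from 6·(6,1) + (1,0)
fundamental: x₁=37, y₁=6  (since 1369 − 38·36 = 1)
(x_2, y_2) = (37·37 + 38·6·6, 37·6 + 6·37) = (2737, 444)
(x_3, y_3) = (37·2737 + 38·6·444, 37·444 + 6·2737) = (202501, 32850)
(x_4, y_4) = (37·202501 + 38·6·32850, 37·32850 + 6·202501) = (14982337, 2430456)
(x_5, y_5) = (37·14982337 + 38·6·2430456, 37·2430456 + 6·14982337) = (1108490437, 179820894)

37 6
2737 444
202501 32850
14982337 2430456
1108490437 179820894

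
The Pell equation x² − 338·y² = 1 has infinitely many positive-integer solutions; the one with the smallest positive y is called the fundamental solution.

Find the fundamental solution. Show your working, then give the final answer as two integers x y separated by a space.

[18; 2,1,1,2,36] for √338; ℓ=5 ⇒ convergent index 9
step 0: (18, 1)  from 18·(1,0) + (0,1)
step 1: (37, 2)  from 2·(18,1) + (1,0)
…
step 4: (239, 13)  from 2·(92,5) + (55,3)
…
step 8: (43958, 2391)  from 1·(26327,1432) + (17631,959)
step 9: (114243, 6214)  from 2·(43958,2391) + (26327,1432)
(x₁, y₁) = (114243, 6214);  114243² − 338·6214² = 1 ✓

114243 6214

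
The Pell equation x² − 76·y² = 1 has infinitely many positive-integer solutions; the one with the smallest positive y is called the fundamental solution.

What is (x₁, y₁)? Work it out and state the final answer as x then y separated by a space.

57799 6630

√76 → a₀=8, period (1,2,1,1,5,4,5,1,1,2,1,16); ℓ=12 even so k=11
step 0: (8, 1)  from 8·(1,0) + (0,1)
step 1: (9, 1)  from 1·(8,1) + (1,0)
…
step 4: (61, 7)  from 1·(35,4) + (26,3)
…
step 6: (1421, 163)  from 4·(340,39) + (61,7)
step 7: (7445, 854)  from 5·(1421,163) + (340,39)
…
step 10: (41488, 4759)  from 2·(16311,1871) + (8866,1017)
step 11: (57799, 6630)  from 1·(41488,4759) + (16311,1871)
fundamental: x₁=57799, y₁=6630  (since 3340724401 − 76·43956900 = 1)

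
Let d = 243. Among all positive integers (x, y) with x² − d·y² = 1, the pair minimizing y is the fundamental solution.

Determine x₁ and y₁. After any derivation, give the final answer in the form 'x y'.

√243 → a₀=15, period (1,1,2,3,15,3,2,1,1,30); ℓ=10 even so k=9
a_0=15:  p_0=15·1+0=15,  q_0=15·0+1=1
a_1=1:  p_1=1·15+1=16,  q_1=1·1+0=1
…
a_3=2:  p_3=2·31+16=78,  q_3=2·2+1=5
a_4=3:  p_4=3·78+31=265,  q_4=3·5+2=17
a_5=15:  p_5=15·265+78=4053,  q_5=15·17+5=260
a_6=3:  p_6=3·4053+265=12424,  q_6=3·260+17=797
…
a_8=1:  p_8=1·28901+12424=41325,  q_8=1·1854+797=2651
a_9=1:  p_9=1·41325+28901=70226,  q_9=1·2651+1854=4505
fundamental: x₁=70226, y₁=4505  (since 4931691076 − 243·20295025 = 1)

70226 4505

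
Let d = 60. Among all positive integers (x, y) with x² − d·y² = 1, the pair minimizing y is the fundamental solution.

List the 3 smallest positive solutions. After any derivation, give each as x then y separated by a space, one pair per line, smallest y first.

d=60: √d = [7; 1,2,1,14] (ℓ=4, even), read p_3/q_3
a_0=7:  p_0=7·1+0=7,  q_0=7·0+1=1
a_1=1:  p_1=1·7+1=8,  q_1=1·1+0=1
a_2=2:  p_2=2·8+7=23,  q_2=2·1+1=3
a_3=1:  p_3=1·23+8=31,  q_3=1·3+1=4
→ (31, 4).  Check: 31²=961, 60·4²=960, difference 1.
(31+4√60)^2 = 1921 + 248√60
(31+4√60)^3 = 119071 + 15372√60

31 4
1921 248
119071 15372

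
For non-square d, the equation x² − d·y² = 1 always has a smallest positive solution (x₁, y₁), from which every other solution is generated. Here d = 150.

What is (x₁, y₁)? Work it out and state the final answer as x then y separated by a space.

49 4

[12; 4,24] for √150; ℓ=2 ⇒ convergent index 1
i=0: a=12 ⇒ p=12, q=1
i=1: a=4 ⇒ p=49, q=4
→ (49, 4).  Check: 49²=2401, 150·4²=2400, difference 1.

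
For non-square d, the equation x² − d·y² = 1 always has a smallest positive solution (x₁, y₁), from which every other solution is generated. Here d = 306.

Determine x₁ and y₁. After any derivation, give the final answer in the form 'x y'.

√306 = [17; 2,34, …], period ℓ=2 (even) → k=1
a_0=17:  p_0=17·1+0=17,  q_0=17·0+1=1
a_1=2:  p_1=2·17+1=35,  q_1=2·1+0=2
→ (35, 2).  Check: 35²=1225, 306·2²=1224, difference 1.

35 2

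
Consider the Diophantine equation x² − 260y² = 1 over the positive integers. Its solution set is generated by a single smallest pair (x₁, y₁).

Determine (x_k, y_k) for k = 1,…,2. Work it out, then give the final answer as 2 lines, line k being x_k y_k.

√260 → a₀=16, period (8,32); ℓ=2 even so k=1
a_0=16:  p_0=16·1+0=16,  q_0=16·0+1=1
a_1=8:  p_1=8·16+1=129,  q_1=8·1+0=8
fundamental: x₁=129, y₁=8  (since 16641 − 260·64 = 1)
(129+8√260)^2 = 33281 + 2064√260

129 8
33281 2064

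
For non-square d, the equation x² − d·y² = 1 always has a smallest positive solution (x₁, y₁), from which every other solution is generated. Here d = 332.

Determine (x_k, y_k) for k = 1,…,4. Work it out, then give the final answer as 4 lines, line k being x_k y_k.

[18; 4,1,1,8,1,1,4,36] for √332; ℓ=8 ⇒ convergent index 7
a_0=18:  p_0=18·1+0=18,  q_0=18·0+1=1
…
a_6=1:  p_6=1·1567+1403=2970,  q_6=1·86+77=163
a_7=4:  p_7=4·2970+1567=13447,  q_7=4·163+86=738
fundamental: x₁=13447, y₁=738  (since 180821809 − 332·544644 = 1)
k=2:  x_2 = 13447·13447+332·738·738 = 361643617,  y_2 = 13447·738+738·13447 = 19847772
k=3:  x_3 = 13447·361643617+332·738·19847772 = 9726043422151,  y_3 = 13447·19847772+738·361643617 = 533785979430
k=4:  x_4 = 13447·9726043422151+332·738·533785979430 = 261572211433685377,  y_4 = 13447·533785979430+738·9726043422151 = 14355640110942648

13447 738
361643617 19847772
9726043422151 533785979430
261572211433685377 14355640110942648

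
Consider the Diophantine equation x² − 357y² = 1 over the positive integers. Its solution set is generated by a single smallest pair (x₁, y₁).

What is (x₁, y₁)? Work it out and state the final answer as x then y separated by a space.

3401 180

[18; 1,8,2,8,1,36] for √357; ℓ=6 ⇒ convergent index 5
a_0=18:  p_0=18·1+0=18,  q_0=18·0+1=1
…
a_4=8:  p_4=8·359+170=3042,  q_4=8·19+9=161
a_5=1:  p_5=1·3042+359=3401,  q_5=1·161+19=180
(x₁, y₁) = (3401, 180);  3401² − 357·180² = 1 ✓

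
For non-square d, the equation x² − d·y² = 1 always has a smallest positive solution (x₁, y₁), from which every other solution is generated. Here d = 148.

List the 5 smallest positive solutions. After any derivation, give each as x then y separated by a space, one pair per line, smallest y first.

[12; 6,24] for √148; ℓ=2 ⇒ convergent index 1
step 0: (12, 1)  from 12·(1,0) + (0,1)
step 1: (73, 6)  from 6·(12,1) + (1,0)
(x₁, y₁) = (73, 6);  73² − 148·6² = 1 ✓
n=2: (73,6)∘(73,6) = (73·73+148·6·6, 73·6+6·73) = (10657,876)
n=3: (10657,876)∘(73,6) = (73·10657+148·6·876, 73·876+6·10657) = (1555849,127890)
n=4: (1555849,127890)∘(73,6) = (73·1555849+148·6·127890, 73·127890+6·1555849) = (227143297,18671064)
n=5: (227143297,18671064)∘(73,6) = (73·227143297+148·6·18671064, 73·18671064+6·227143297) = (33161365513,2725847454)

73 6
10657 876
1555849 127890
227143297 18671064
33161365513 2725847454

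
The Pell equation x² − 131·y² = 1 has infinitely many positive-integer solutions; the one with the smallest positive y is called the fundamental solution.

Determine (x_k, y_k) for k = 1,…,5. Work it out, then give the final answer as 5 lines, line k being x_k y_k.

√131 = [11; 2,4,11,4,2,22, …], period ℓ=6 (even) → k=5
k=0  a_k=11  p_k/q_k = 11/1
…
k=4  a_k=4  p_k/q_k = 4727/413
k=5  a_k=2  p_k/q_k = 10610/927
fundamental: x₁=10610, y₁=927  (since 112572100 − 131·859329 = 1)
(10610+927√131)^2 = 225144199 + 19670940√131
(10610+927√131)^3 = 4777559892170 + 417417345873√131
(10610+927√131)^4 = 101379820686703201 + 8857596059754120√131
(10610+927√131)^5 = 2151279790194282033050 + 187958187970565080527√131

10610 927
225144199 19670940
4777559892170 417417345873
101379820686703201 8857596059754120
2151279790194282033050 187958187970565080527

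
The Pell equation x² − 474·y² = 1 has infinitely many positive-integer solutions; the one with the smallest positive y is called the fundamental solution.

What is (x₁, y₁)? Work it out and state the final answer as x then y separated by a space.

[21; 1,3,2,1,1,…,3,1,42] for √474; ℓ=14 ⇒ convergent index 13
i=0: a=21 ⇒ p=21, q=1
…
i=3: a=2 ⇒ p=196, q=9
i=4: a=1 ⇒ p=283, q=13
i=5: a=1 ⇒ p=479, q=22
i=6: a=1 ⇒ p=762, q=35
…
i=9: a=1 ⇒ p=10864, q=499
…
i=12: a=3 ⇒ p=149331, q=6859
i=13: a=1 ⇒ p=193549, q=8890
→ (193549, 8890).  Check: 193549²=37461215401, 474·8890²=37461215400, difference 1.

193549 8890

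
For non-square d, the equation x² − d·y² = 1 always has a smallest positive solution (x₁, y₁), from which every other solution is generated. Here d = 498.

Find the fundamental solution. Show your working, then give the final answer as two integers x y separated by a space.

[22; 3,6,22,6,3,44] for √498; ℓ=6 ⇒ convergent index 5
k=0  a_k=22  p_k/q_k = 22/1
…
k=2  a_k=6  p_k/q_k = 424/19
k=3  a_k=22  p_k/q_k = 9395/421
k=4  a_k=6  p_k/q_k = 56794/2545
k=5  a_k=3  p_k/q_k = 179777/8056
→ (179777, 8056).  Check: 179777²=32319769729, 498·8056²=32319769728, difference 1.

179777 8056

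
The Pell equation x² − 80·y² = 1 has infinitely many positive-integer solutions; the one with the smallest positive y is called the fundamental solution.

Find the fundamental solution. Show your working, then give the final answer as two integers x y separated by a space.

9 1

d=80: √d = [8; 1,16] (ℓ=2, even), read p_1/q_1
i=0: a=8 ⇒ p=8, q=1
i=1: a=1 ⇒ p=9, q=1
→ (9, 1).  Check: 9²=81, 80·1²=80, difference 1.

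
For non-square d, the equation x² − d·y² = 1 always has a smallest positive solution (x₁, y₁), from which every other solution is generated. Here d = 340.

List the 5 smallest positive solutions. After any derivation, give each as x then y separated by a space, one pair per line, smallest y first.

285769 15498
163327842721 8857695924
93348068572789129 5062509812995614
53351968415791425367681 2893416733491029538408
30492677324331251603220874249 1653697613020933530509635890

[18; 2,3,1,1,1,…,3,2,36] for √340; ℓ=14 ⇒ convergent index 13
i=0: a=18 ⇒ p=18, q=1
i=1: a=2 ⇒ p=37, q=2
…
i=7: a=8 ⇒ p=6509, q=353
i=8: a=1 ⇒ p=7265, q=394
i=9: a=1 ⇒ p=13774, q=747
…
i=12: a=3 ⇒ p=125478, q=6805
i=13: a=2 ⇒ p=285769, q=15498
→ (285769, 15498).  Check: 285769²=81663921361, 340·15498²=81663921360, difference 1.
k=2:  x_2 = 285769·285769+340·15498·15498 = 163327842721,  y_2 = 285769·15498+15498·285769 = 8857695924
k=3:  x_3 = 285769·163327842721+340·15498·8857695924 = 93348068572789129,  y_3 = 285769·8857695924+15498·163327842721 = 5062509812995614
k=4:  x_4 = 285769·93348068572789129+340·15498·5062509812995614 = 53351968415791425367681,  y_4 = 285769·5062509812995614+15498·93348068572789129 = 2893416733491029538408
k=5:  x_5 = 285769·53351968415791425367681+340·15498·2893416733491029538408 = 30492677324331251603220874249,  y_5 = 285769·2893416733491029538408+15498·53351968415791425367681 = 1653697613020933530509635890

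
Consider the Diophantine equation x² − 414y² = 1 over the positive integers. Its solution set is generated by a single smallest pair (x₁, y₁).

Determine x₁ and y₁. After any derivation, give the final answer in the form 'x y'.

√414 = [20; 2,1,7,2,7,1,2,40, …], period ℓ=8 (even) → k=7
step 0: (20, 1)  from 20·(1,0) + (0,1)
step 1: (41, 2)  from 2·(20,1) + (1,0)
…
step 3: (468, 23)  from 7·(61,3) + (41,2)
step 4: (997, 49)  from 2·(468,23) + (61,3)
step 5: (7447, 366)  from 7·(997,49) + (468,23)
step 6: (8444, 415)  from 1·(7447,366) + (997,49)
step 7: (24335, 1196)  from 2·(8444,415) + (7447,366)
fundamental: x₁=24335, y₁=1196  (since 592192225 − 414·1430416 = 1)

24335 1196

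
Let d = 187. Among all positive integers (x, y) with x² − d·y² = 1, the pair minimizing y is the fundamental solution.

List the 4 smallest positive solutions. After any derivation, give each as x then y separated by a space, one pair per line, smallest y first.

1682 123
5658247 413772
19034341226 1391928885
64031518226017 4682448355368

√187 = [13; 1,2,13,2,1,26, …], period ℓ=6 (even) → k=5
step 0: (13, 1)  from 13·(1,0) + (0,1)
step 1: (14, 1)  from 1·(13,1) + (1,0)
step 2: (41, 3)  from 2·(14,1) + (13,1)
step 3: (547, 40)  from 13·(41,3) + (14,1)
step 4: (1135, 83)  from 2·(547,40) + (41,3)
step 5: (1682, 123)  from 1·(1135,83) + (547,40)
→ (1682, 123).  Check: 1682²=2829124, 187·123²=2829123, difference 1.
(x_2, y_2) = (1682·1682 + 187·123·123, 1682·123 + 123·1682) = (5658247, 413772)
(x_3, y_3) = (1682·5658247 + 187·123·413772, 1682·413772 + 123·5658247) = (19034341226, 1391928885)
(x_4, y_4) = (1682·19034341226 + 187·123·1391928885, 1682·1391928885 + 123·19034341226) = (64031518226017, 4682448355368)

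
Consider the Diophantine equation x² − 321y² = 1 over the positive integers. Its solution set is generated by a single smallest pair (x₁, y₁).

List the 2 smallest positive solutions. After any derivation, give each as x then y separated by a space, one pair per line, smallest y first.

d=321: √d = [17; 1,10,1,34] (ℓ=4, even), read p_3/q_3
i=0: a=17 ⇒ p=17, q=1
i=1: a=1 ⇒ p=18, q=1
i=2: a=10 ⇒ p=197, q=11
i=3: a=1 ⇒ p=215, q=12
fundamental: x₁=215, y₁=12  (since 46225 − 321·144 = 1)
(215+12√321)^2 = 92449 + 5160√321

215 12
92449 5160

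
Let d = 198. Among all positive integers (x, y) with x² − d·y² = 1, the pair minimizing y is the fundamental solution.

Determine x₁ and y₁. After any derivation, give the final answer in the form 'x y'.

197 14

d=198: √d = [14; 14,28] (ℓ=2, even), read p_1/q_1
i=0: a=14 ⇒ p=14, q=1
i=1: a=14 ⇒ p=197, q=14
(x₁, y₁) = (197, 14);  197² − 198·14² = 1 ✓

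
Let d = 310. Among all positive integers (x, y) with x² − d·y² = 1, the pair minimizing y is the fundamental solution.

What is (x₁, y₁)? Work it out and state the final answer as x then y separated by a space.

848719 48204

√310 → a₀=17, period (1,1,1,1,5,…,1,1,34); ℓ=16 even so k=15
i=0: a=17 ⇒ p=17, q=1
i=1: a=1 ⇒ p=18, q=1
i=2: a=1 ⇒ p=35, q=2
i=3: a=1 ⇒ p=53, q=3
…
i=5: a=5 ⇒ p=493, q=28
…
i=7: a=1 ⇒ p=2060, q=117
i=8: a=2 ⇒ p=5687, q=323
i=9: a=1 ⇒ p=7747, q=440
i=10: a=3 ⇒ p=28928, q=1643
…
i=12: a=1 ⇒ p=181315, q=10298
i=13: a=1 ⇒ p=333702, q=18953
i=14: a=1 ⇒ p=515017, q=29251
i=15: a=1 ⇒ p=848719, q=48204
→ (848719, 48204).  Check: 848719²=720323940961, 310·48204²=720323940960, difference 1.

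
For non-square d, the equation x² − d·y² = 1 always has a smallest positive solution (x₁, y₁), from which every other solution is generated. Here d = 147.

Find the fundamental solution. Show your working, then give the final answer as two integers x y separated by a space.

97 8

√147 = [12; 8,24, …], period ℓ=2 (even) → k=1
k=0  a_k=12  p_k/q_k = 12/1
k=1  a_k=8  p_k/q_k = 97/8
fundamental: x₁=97, y₁=8  (since 9409 − 147·64 = 1)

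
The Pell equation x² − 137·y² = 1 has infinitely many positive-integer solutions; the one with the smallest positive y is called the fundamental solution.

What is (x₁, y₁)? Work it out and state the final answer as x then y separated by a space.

6083073 519712

d=137: √d = [11; 1,2,2,1,1,2,2,1,22] (ℓ=9, odd), read p_17/q_17
step 0: (11, 1)  from 11·(1,0) + (0,1)
…
step 4: (117, 10)  from 1·(82,7) + (35,3)
step 5: (199, 17)  from 1·(117,10) + (82,7)
step 6: (515, 44)  from 2·(199,17) + (117,10)
step 7: (1229, 105)  from 2·(515,44) + (199,17)
step 8: (1744, 149)  from 1·(1229,105) + (515,44)
step 9: (39597, 3383)  from 22·(1744,149) + (1229,105)
step 10: (41341, 3532)  from 1·(39597,3383) + (1744,149)
…
step 16: (4286741, 366241)  from 2·(1796332,153471) + (694077,59299)
step 17: (6083073, 519712)  from 1·(4286741,366241) + (1796332,153471)
fundamental: x₁=6083073, y₁=519712  (since 37003777123329 − 137·270100562944 = 1)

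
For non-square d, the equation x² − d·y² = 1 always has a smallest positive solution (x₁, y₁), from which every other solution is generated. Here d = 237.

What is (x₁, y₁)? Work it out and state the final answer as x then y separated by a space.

√237 → a₀=15, period (2,1,1,7,10,7,1,1,2,30); ℓ=10 even so k=9
a_0=15:  p_0=15·1+0=15,  q_0=15·0+1=1
a_1=2:  p_1=2·15+1=31,  q_1=2·1+0=2
…
a_4=7:  p_4=7·77+46=585,  q_4=7·5+3=38
a_5=10:  p_5=10·585+77=5927,  q_5=10·38+5=385
…
a_8=1:  p_8=1·48001+42074=90075,  q_8=1·3118+2733=5851
a_9=2:  p_9=2·90075+48001=228151,  q_9=2·5851+3118=14820
→ (228151, 14820).  Check: 228151²=52052878801, 237·14820²=52052878800, difference 1.

228151 14820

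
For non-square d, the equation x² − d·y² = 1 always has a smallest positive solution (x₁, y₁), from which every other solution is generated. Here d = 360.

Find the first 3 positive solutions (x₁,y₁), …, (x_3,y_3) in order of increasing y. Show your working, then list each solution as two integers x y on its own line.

19 1
721 38
27379 1443

√360 = [18; 1,36, …], period ℓ=2 (even) → k=1
step 0: (18, 1)  from 18·(1,0) + (0,1)
step 1: (19, 1)  from 1·(18,1) + (1,0)
(x₁, y₁) = (19, 1);  19² − 360·1² = 1 ✓
(19+1√360)^2 = 721 + 38√360
(19+1√360)^3 = 27379 + 1443√360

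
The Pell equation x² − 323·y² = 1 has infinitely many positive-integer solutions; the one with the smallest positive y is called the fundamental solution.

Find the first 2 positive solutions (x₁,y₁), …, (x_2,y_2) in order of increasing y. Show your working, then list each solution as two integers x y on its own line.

[17; 1,34] for √323; ℓ=2 ⇒ convergent index 1
k=0  a_k=17  p_k/q_k = 17/1
k=1  a_k=1  p_k/q_k = 18/1
→ (18, 1).  Check: 18²=324, 323·1²=323, difference 1.
(x_2, y_2) = (18·18 + 323·1·1, 18·1 + 1·18) = (647, 36)

18 1
647 36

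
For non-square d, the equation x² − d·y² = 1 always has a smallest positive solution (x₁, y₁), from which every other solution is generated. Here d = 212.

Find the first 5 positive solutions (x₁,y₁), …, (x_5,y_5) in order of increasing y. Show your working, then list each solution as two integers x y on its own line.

66249 4550
8777860001 602865900
1163048894346249 79878526013650
154101652394311440001 10583744939153731800
20418160737778428282906249 1402325036868112630022750

√212 → a₀=14, period (1,1,3,1,1,…,1,1,28); ℓ=14 even so k=13
k=0  a_k=14  p_k/q_k = 14/1
…
k=2  a_k=1  p_k/q_k = 29/2
…
k=4  a_k=1  p_k/q_k = 131/9
…
k=7  a_k=6  p_k/q_k = 2417/166
…
k=12  a_k=1  p_k/q_k = 37114/2549
k=13  a_k=1  p_k/q_k = 66249/4550
fundamental: x₁=66249, y₁=4550  (since 4388930001 − 212·20702500 = 1)
n=2: (66249,4550)∘(66249,4550) = (66249·66249+212·4550·4550, 66249·4550+4550·66249) = (8777860001,602865900)
n=3: (8777860001,602865900)∘(66249,4550) = (66249·8777860001+212·4550·602865900, 66249·602865900+4550·8777860001) = (1163048894346249,79878526013650)
n=4: (1163048894346249,79878526013650)∘(66249,4550) = (66249·1163048894346249+212·4550·79878526013650, 66249·79878526013650+4550·1163048894346249) = (154101652394311440001,10583744939153731800)
n=5: (154101652394311440001,10583744939153731800)∘(66249,4550) = (66249·154101652394311440001+212·4550·10583744939153731800, 66249·10583744939153731800+4550·154101652394311440001) = (20418160737778428282906249,1402325036868112630022750)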